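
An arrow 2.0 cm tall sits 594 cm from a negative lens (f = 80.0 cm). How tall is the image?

For a negative lens, f = -80.0 cm.
1/d_i = 1/f − 1/d_o = 1/(-80.00) − 1/(594) = -0.01418, so d_i = -70.50 cm.
m = −d_i/d_o = +0.1187.
|h_i| = |m|·h_o = 0.1187 × 2.0 = 0.237 cm. The image is virtual, upright and reduced, on the same side as the object.

0.237 cm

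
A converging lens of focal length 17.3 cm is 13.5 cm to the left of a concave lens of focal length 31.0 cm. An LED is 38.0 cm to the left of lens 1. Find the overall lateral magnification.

m = -2.03

Lens 1: 1/d_i1 = 1/(17.3) − 1/(38.0) = 0.03149, so d_i1 = 31.76 cm; m₁ = −d_i1/d_o1 = -0.8358.
d_o2 = 13.5 − (31.76) = -18.26 cm (virtual object).
f₂ = −31.0 cm (diverging).
Lens 2: 1/d_i2 = 1/(-31.0) − 1/(-18.26) = 0.02251, so d_i2 = 44.43 cm; m₂ = −d_i2/d_o2 = +2.433.
m = m₁·m₂ = (-0.8358)(+2.433) = -2.03.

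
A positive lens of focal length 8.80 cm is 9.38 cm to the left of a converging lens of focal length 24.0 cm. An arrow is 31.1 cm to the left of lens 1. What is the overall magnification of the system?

m = -0.352

Lens 1: 1/d_i1 = 1/(8.80) − 1/(31.1) = 0.08148, so d_i1 = 12.27 cm; m₁ = −d_i1/d_o1 = -0.3945.
d_o2 = 9.38 − (12.27) = -2.890 cm (virtual object).
Lens 2: 1/d_i2 = 1/(24.0) − 1/(-2.890) = 0.3877, so d_i2 = 2.579 cm; m₂ = −d_i2/d_o2 = +0.8925.
m = m₁·m₂ = (-0.3945)(+0.8925) = -0.352.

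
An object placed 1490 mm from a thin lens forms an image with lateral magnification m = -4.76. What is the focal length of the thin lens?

f = 1230 mm (converging)

m = −d_i/d_o ⇒ d_i = −m·d_o = −(-4.76)·(1490) = 7092 mm.
1/f = 1/d_o + 1/d_i = 1/(1490) + 1/(7092) = 0.0008121, so f = 1230 mm.
Since f is positive, the thin lens is converging.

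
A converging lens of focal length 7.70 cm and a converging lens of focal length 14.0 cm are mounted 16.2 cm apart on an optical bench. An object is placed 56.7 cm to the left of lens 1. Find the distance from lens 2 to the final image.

15.2 cm

Lens 1: 1/d_i1 = 1/f₁ − 1/d_o1 = 1/(7.70) − 1/(56.7) = 0.1122, so d_i1 = 8.910 cm.
The intermediate image is 8.910 cm to the right of lens 1, which is 16.2 − (8.910) = 7.290 cm to the left of lens 2, so d_o2 = +7.290 cm.
Lens 2: 1/d_i2 = 1/f₂ − 1/d_o2 = 1/(14.0) − 1/(7.290) = -0.06575, so d_i2 = -15.2 cm.
The final image is virtual, 15.2 cm to the left of lens 2 (overall magnification ≈ -0.33).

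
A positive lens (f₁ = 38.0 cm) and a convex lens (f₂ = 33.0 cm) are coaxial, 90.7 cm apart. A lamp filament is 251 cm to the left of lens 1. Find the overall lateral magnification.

Lens 1: 1/d_i1 = 1/(38.0) − 1/(251) = 0.02233, so d_i1 = 44.78 cm; m₁ = −d_i1/d_o1 = -0.1784.
d_o2 = 90.7 − (44.78) = 45.92 cm.
Lens 2: 1/d_i2 = 1/(33.0) − 1/(45.92) = 0.008526, so d_i2 = 117.3 cm; m₂ = −d_i2/d_o2 = -2.554.
m = m₁·m₂ = (-0.1784)(-2.554) = +0.456.

m = +0.456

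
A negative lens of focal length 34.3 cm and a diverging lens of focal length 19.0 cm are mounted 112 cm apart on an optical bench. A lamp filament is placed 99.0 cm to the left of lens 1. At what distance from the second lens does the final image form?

Lens 1 is diverging, so f₁ = −34.3 cm.
Lens 1: 1/d_i1 = 1/f₁ − 1/d_o1 = 1/(-34.3) − 1/(99.0) = -0.03926, so d_i1 = -25.47 cm.
The intermediate image is 25.47 cm to the left of lens 1 (virtual), which is 112 − (-25.47) = 137.5 cm to the left of lens 2, so d_o2 = +137.5 cm.
Lens 2 is diverging, so f₂ = −19.0 cm.
Lens 2: 1/d_i2 = 1/f₂ − 1/d_o2 = 1/(-19.0) − 1/(137.5) = -0.05990, so d_i2 = -16.7 cm.
The final image is virtual, 16.7 cm to the left of lens 2 (overall magnification ≈ 0.031).

16.7 cm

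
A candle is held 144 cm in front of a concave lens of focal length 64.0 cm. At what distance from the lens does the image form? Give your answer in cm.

44.3 cm

For a concave lens, f = -64.0 cm.
Thin-lens equation: 1/v = 1/f − 1/u = 1/(-64.00) − 1/(144) = -0.01562 − 0.006944 = -0.02257, so v = -44.3 cm.
The image is virtual, upright and reduced, on the same side as the object.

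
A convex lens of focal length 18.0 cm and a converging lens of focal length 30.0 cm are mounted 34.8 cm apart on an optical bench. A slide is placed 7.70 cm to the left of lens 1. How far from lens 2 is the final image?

79.3 cm

Lens 1: 1/d_i1 = 1/f₁ − 1/d_o1 = 1/(18.0) − 1/(7.70) = -0.07431, so d_i1 = -13.46 cm.
The intermediate image is 13.46 cm to the left of lens 1 (virtual), which is 34.8 − (-13.46) = 48.26 cm to the left of lens 2, so d_o2 = +48.26 cm.
Lens 2: 1/d_i2 = 1/f₂ − 1/d_o2 = 1/(30.0) − 1/(48.26) = 0.01261, so d_i2 = 79.3 cm.
The final image is real, 79.3 cm to the right of lens 2 (overall magnification ≈ -2.9).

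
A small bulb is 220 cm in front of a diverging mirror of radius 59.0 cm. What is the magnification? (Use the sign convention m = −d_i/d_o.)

m = +0.118

f = R/2 = 59.0/2 = 29.50 cm; for a diverging mirror, f = -29.50 cm.
1/d_i = 1/f − 1/d_o = 1/(-29.50) − 1/(220) = -0.03844, so d_i = -26.01 cm.
m = −d_i/d_o = −(-26.01)/(220) = +0.118.
The image is virtual, upright and reduced, behind the mirror.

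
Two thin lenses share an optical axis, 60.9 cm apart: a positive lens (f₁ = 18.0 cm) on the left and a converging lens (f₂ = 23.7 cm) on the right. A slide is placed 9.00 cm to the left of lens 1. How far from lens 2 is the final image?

Lens 1: 1/d_i1 = 1/f₁ − 1/d_o1 = 1/(18.0) − 1/(9.00) = -0.05556, so d_i1 = -18.00 cm.
The intermediate image is 18.00 cm to the left of lens 1 (virtual), which is 60.9 − (-18.00) = 78.90 cm to the left of lens 2, so d_o2 = +78.90 cm.
Lens 2: 1/d_i2 = 1/f₂ − 1/d_o2 = 1/(23.7) − 1/(78.90) = 0.02952, so d_i2 = 33.9 cm.
The final image is real, 33.9 cm to the right of lens 2 (overall magnification ≈ -0.86).

33.9 cm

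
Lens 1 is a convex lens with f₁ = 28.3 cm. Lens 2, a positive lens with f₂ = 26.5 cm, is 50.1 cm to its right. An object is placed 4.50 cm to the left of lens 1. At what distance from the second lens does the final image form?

Lens 1: 1/d_i1 = 1/f₁ − 1/d_o1 = 1/(28.3) − 1/(4.50) = -0.1869, so d_i1 = -5.351 cm.
The intermediate image is 5.351 cm to the left of lens 1 (virtual), which is 50.1 − (-5.351) = 55.45 cm to the left of lens 2, so d_o2 = +55.45 cm.
Lens 2: 1/d_i2 = 1/f₂ − 1/d_o2 = 1/(26.5) − 1/(55.45) = 0.01970, so d_i2 = 50.8 cm.
The final image is real, 50.8 cm to the right of lens 2 (overall magnification ≈ -1.1).

50.8 cm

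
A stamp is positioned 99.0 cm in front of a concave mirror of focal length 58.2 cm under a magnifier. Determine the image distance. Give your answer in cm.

Mirror equation: 1/v = 1/f − 1/u = 1/(58.20) − 1/(99.0) = 0.01718 − 0.01010 = 0.007081, so v = 141 cm.
The image is real, inverted and enlarged, in front of the mirror.

141 cm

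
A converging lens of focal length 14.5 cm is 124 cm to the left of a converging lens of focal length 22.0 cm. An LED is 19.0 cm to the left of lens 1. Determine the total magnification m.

Lens 1: 1/d_i1 = 1/(14.5) − 1/(19.0) = 0.01633, so d_i1 = 61.22 cm; m₁ = −d_i1/d_o1 = -3.222.
d_o2 = 124 − (61.22) = 62.78 cm.
Lens 2: 1/d_i2 = 1/(22.0) − 1/(62.78) = 0.02953, so d_i2 = 33.87 cm; m₂ = −d_i2/d_o2 = -0.5395.
m = m₁·m₂ = (-3.222)(-0.5395) = +1.74.

m = +1.74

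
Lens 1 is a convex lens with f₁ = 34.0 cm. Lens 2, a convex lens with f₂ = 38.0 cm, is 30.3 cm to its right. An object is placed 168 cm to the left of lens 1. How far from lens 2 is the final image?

9.31 cm

Lens 1: 1/d_i1 = 1/f₁ − 1/d_o1 = 1/(34.0) − 1/(168) = 0.02346, so d_i1 = 42.63 cm.
The intermediate image is 42.63 cm to the right of lens 1, which lies 12.33 cm to the right of lens 2 — a virtual object — so d_o2 = −12.33 cm.
Lens 2: 1/d_i2 = 1/f₂ − 1/d_o2 = 1/(38.0) − 1/(-12.33) = 0.1074, so d_i2 = 9.31 cm.
The final image is real, 9.31 cm to the right of lens 2 (overall magnification ≈ -0.19).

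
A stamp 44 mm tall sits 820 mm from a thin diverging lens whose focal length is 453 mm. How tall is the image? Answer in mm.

15.7 mm

For a diverging lens, f = -453 mm.
1/d_i = 1/f − 1/d_o = 1/(-453.0) − 1/(820) = -0.003427, so d_i = -291.8 mm.
m = −d_i/d_o = +0.3559.
|h_i| = |m|·h_o = 0.3559 × 44 = 15.7 mm. The image is virtual, upright and reduced, on the same side as the object.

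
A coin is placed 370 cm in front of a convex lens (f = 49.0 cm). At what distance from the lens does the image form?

56.5 cm

Thin-lens equation: 1/q = 1/f − 1/p = 1/(49.00) − 1/(370) = 0.02041 − 0.002703 = 0.01771, so q = 56.5 cm.
The image is real, inverted and reduced, on the far side of the lens.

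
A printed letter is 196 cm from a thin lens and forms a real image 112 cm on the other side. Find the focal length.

Real image ⇒ d_i = +112 cm.
1/f = 1/d_o + 1/d_i = 1/(196) + 1/(112) = 0.01403, so f = 71.3 cm.
Since f is positive, the thin lens is converging.

f = 71.3 cm (converging)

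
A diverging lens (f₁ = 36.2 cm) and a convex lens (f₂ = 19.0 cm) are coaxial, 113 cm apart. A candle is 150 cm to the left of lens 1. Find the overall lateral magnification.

m = -0.0300

f₁ = −36.2 cm (diverging).
Lens 1: 1/d_i1 = 1/(-36.2) − 1/(150) = -0.03429, so d_i1 = -29.16 cm; m₁ = −d_i1/d_o1 = +0.1944.
d_o2 = 113 − (-29.16) = 142.2 cm.
Lens 2: 1/d_i2 = 1/(19.0) − 1/(142.2) = 0.04560, so d_i2 = 21.93 cm; m₂ = −d_i2/d_o2 = -0.1542.
m = m₁·m₂ = (+0.1944)(-0.1542) = -0.0300.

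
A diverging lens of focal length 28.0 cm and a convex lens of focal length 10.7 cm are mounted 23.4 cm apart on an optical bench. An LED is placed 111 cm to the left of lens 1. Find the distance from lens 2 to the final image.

Lens 1 is diverging, so f₁ = −28.0 cm.
Lens 1: 1/d_i1 = 1/f₁ − 1/d_o1 = 1/(-28.0) − 1/(111) = -0.04472, so d_i1 = -22.36 cm.
The intermediate image is 22.36 cm to the left of lens 1 (virtual), which is 23.4 − (-22.36) = 45.76 cm to the left of lens 2, so d_o2 = +45.76 cm.
Lens 2: 1/d_i2 = 1/f₂ − 1/d_o2 = 1/(10.7) − 1/(45.76) = 0.07160, so d_i2 = 14.0 cm.
The final image is real, 14.0 cm to the right of lens 2 (overall magnification ≈ -0.061).

14.0 cm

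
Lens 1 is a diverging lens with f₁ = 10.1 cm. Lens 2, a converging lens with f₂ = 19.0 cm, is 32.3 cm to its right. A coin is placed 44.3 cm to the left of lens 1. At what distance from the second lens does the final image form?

35.8 cm

Lens 1 is diverging, so f₁ = −10.1 cm.
Lens 1: 1/d_i1 = 1/f₁ − 1/d_o1 = 1/(-10.1) − 1/(44.3) = -0.1216, so d_i1 = -8.225 cm.
The intermediate image is 8.225 cm to the left of lens 1 (virtual), which is 32.3 − (-8.225) = 40.52 cm to the left of lens 2, so d_o2 = +40.52 cm.
Lens 2: 1/d_i2 = 1/f₂ − 1/d_o2 = 1/(19.0) − 1/(40.52) = 0.02795, so d_i2 = 35.8 cm.
The final image is real, 35.8 cm to the right of lens 2 (overall magnification ≈ -0.16).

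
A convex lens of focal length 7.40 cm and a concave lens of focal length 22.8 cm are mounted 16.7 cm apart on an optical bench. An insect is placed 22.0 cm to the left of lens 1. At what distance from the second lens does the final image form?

Lens 1: 1/d_i1 = 1/f₁ − 1/d_o1 = 1/(7.40) − 1/(22.0) = 0.08968, so d_i1 = 11.15 cm.
The intermediate image is 11.15 cm to the right of lens 1, which is 16.7 − (11.15) = 5.550 cm to the left of lens 2, so d_o2 = +5.550 cm.
Lens 2 is diverging, so f₂ = −22.8 cm.
Lens 2: 1/d_i2 = 1/f₂ − 1/d_o2 = 1/(-22.8) − 1/(5.550) = -0.2240, so d_i2 = -4.46 cm.
The final image is virtual, 4.46 cm to the left of lens 2 (overall magnification ≈ -0.41).

4.46 cm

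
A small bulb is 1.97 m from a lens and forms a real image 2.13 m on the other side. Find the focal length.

Real image ⇒ d_i = +2.13 m.
1/f = 1/d_o + 1/d_i = 1/(1.97) + 1/(2.13) = 0.9771, so f = 1.02 m.
Since f is positive, the lens is converging.

f = 1.02 m (converging)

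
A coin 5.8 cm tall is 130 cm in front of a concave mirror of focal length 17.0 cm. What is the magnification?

m = -0.150

1/d_i = 1/f − 1/d_o = 1/(17.00) − 1/(130) = 0.05113, so d_i = 19.56 cm.
m = −d_i/d_o = −(19.56)/(130) = -0.150.
The image is real, inverted and reduced, in front of the mirror.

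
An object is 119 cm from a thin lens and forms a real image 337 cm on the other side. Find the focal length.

Real image ⇒ d_i = +337 cm.
1/f = 1/d_o + 1/d_i = 1/(119) + 1/(337) = 0.01137, so f = 87.9 cm.
Since f is positive, the thin lens is converging.

f = 87.9 cm (converging)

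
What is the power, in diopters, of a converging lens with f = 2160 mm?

f = 216 cm = 2.16 m.
P = 1/f = 1/(2.16 m) = +0.463 D.

P = +0.463 D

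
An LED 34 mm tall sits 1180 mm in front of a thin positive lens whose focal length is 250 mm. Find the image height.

9.14 mm

1/d_i = 1/f − 1/d_o = 1/(250.0) − 1/(1180) = 0.003153, so d_i = 317.2 mm.
m = −d_i/d_o = -0.2688.
|h_i| = |m|·h_o = 0.2688 × 34 = 9.14 mm. The image is real, inverted and reduced, on the far side of the lens.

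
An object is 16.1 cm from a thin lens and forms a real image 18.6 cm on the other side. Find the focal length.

Real image ⇒ d_i = +18.6 cm.
1/f = 1/d_o + 1/d_i = 1/(16.1) + 1/(18.6) = 0.1159, so f = 8.63 cm.
Since f is positive, the thin lens is converging.

f = 8.63 cm (converging)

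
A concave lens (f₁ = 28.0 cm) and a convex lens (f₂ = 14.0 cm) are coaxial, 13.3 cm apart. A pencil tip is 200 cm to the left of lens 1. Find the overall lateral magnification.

f₁ = −28.0 cm (diverging).
Lens 1: 1/d_i1 = 1/(-28.0) − 1/(200) = -0.04071, so d_i1 = -24.56 cm; m₁ = −d_i1/d_o1 = +0.1228.
d_o2 = 13.3 − (-24.56) = 37.86 cm.
Lens 2: 1/d_i2 = 1/(14.0) − 1/(37.86) = 0.04502, so d_i2 = 22.21 cm; m₂ = −d_i2/d_o2 = -0.5868.
m = m₁·m₂ = (+0.1228)(-0.5868) = -0.0721.

m = -0.0721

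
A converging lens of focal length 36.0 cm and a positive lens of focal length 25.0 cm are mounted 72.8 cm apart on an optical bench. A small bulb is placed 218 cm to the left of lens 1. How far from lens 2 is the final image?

Lens 1: 1/d_i1 = 1/f₁ − 1/d_o1 = 1/(36.0) − 1/(218) = 0.02319, so d_i1 = 43.12 cm.
The intermediate image is 43.12 cm to the right of lens 1, which is 72.8 − (43.12) = 29.68 cm to the left of lens 2, so d_o2 = +29.68 cm.
Lens 2: 1/d_i2 = 1/f₂ − 1/d_o2 = 1/(25.0) − 1/(29.68) = 0.006307, so d_i2 = 159 cm.
The final image is real, 159 cm to the right of lens 2 (overall magnification ≈ 1.1).

159 cm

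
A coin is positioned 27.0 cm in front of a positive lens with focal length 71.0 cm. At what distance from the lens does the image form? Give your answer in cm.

Lens equation: 1/s_i = 1/f − 1/s_o = 1/(71.00) − 1/(27.0) = 0.01408 − 0.03704 = -0.02295, so s_i = -43.6 cm.
The image is virtual, upright and enlarged, on the same side as the object.

43.6 cm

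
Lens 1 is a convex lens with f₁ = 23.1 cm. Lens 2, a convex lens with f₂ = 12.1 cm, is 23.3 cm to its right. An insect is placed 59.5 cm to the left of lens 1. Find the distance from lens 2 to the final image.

6.59 cm

Lens 1: 1/d_i1 = 1/f₁ − 1/d_o1 = 1/(23.1) − 1/(59.5) = 0.02648, so d_i1 = 37.76 cm.
The intermediate image is 37.76 cm to the right of lens 1, which lies 14.46 cm to the right of lens 2 — a virtual object — so d_o2 = −14.46 cm.
Lens 2: 1/d_i2 = 1/f₂ − 1/d_o2 = 1/(12.1) − 1/(-14.46) = 0.1518, so d_i2 = 6.59 cm.
The final image is real, 6.59 cm to the right of lens 2 (overall magnification ≈ -0.29).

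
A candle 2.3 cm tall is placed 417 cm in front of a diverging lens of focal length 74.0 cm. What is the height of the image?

0.347 cm

For a diverging lens, f = -74.0 cm.
1/d_i = 1/f − 1/d_o = 1/(-74.00) − 1/(417) = -0.01591, so d_i = -62.85 cm.
m = −d_i/d_o = +0.1507.
|h_i| = |m|·h_o = 0.1507 × 2.3 = 0.347 cm. The image is virtual, upright and reduced, on the same side as the object.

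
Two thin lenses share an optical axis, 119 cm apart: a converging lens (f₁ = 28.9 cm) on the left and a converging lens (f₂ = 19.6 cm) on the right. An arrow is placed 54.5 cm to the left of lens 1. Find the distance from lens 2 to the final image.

Lens 1: 1/d_i1 = 1/f₁ − 1/d_o1 = 1/(28.9) − 1/(54.5) = 0.01625, so d_i1 = 61.53 cm.
The intermediate image is 61.53 cm to the right of lens 1, which is 119 − (61.53) = 57.47 cm to the left of lens 2, so d_o2 = +57.47 cm.
Lens 2: 1/d_i2 = 1/f₂ − 1/d_o2 = 1/(19.6) − 1/(57.47) = 0.03362, so d_i2 = 29.7 cm.
The final image is real, 29.7 cm to the right of lens 2 (overall magnification ≈ 0.58).

29.7 cm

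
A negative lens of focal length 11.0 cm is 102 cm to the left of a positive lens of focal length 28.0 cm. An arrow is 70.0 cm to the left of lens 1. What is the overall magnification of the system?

f₁ = −11.0 cm (diverging).
Lens 1: 1/d_i1 = 1/(-11.0) − 1/(70.0) = -0.1052, so d_i1 = -9.506 cm; m₁ = −d_i1/d_o1 = +0.1358.
d_o2 = 102 − (-9.506) = 111.5 cm.
Lens 2: 1/d_i2 = 1/(28.0) − 1/(111.5) = 0.02675, so d_i2 = 37.39 cm; m₂ = −d_i2/d_o2 = -0.3353.
m = m₁·m₂ = (+0.1358)(-0.3353) = -0.0455.

m = -0.0455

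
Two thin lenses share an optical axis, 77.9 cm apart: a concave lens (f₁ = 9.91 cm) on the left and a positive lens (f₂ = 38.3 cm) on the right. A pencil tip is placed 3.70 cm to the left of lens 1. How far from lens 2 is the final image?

Lens 1 is diverging, so f₁ = −9.91 cm.
Lens 1: 1/d_i1 = 1/f₁ − 1/d_o1 = 1/(-9.91) − 1/(3.70) = -0.3712, so d_i1 = -2.694 cm.
The intermediate image is 2.694 cm to the left of lens 1 (virtual), which is 77.9 − (-2.694) = 80.59 cm to the left of lens 2, so d_o2 = +80.59 cm.
Lens 2: 1/d_i2 = 1/f₂ − 1/d_o2 = 1/(38.3) − 1/(80.59) = 0.01370, so d_i2 = 73.0 cm.
The final image is real, 73.0 cm to the right of lens 2 (overall magnification ≈ -0.66).

73.0 cm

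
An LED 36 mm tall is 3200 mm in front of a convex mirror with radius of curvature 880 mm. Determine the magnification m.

f = R/2 = 880/2 = 440.0 mm; for a convex mirror, f = -440.0 mm.
1/d_i = 1/f − 1/d_o = 1/(-440.0) − 1/(3200) = -0.002585, so d_i = -386.8 mm.
m = −d_i/d_o = −(-386.8)/(3200) = +0.121.
The image is virtual, upright and reduced, behind the mirror.

m = +0.121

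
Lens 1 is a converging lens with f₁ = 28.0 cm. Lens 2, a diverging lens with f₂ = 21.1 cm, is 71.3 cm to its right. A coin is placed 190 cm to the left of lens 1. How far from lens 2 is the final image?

Lens 1: 1/d_i1 = 1/f₁ − 1/d_o1 = 1/(28.0) − 1/(190) = 0.03045, so d_i1 = 32.84 cm.
The intermediate image is 32.84 cm to the right of lens 1, which is 71.3 − (32.84) = 38.46 cm to the left of lens 2, so d_o2 = +38.46 cm.
Lens 2 is diverging, so f₂ = −21.1 cm.
Lens 2: 1/d_i2 = 1/f₂ − 1/d_o2 = 1/(-21.1) − 1/(38.46) = -0.07339, so d_i2 = -13.6 cm.
The final image is virtual, 13.6 cm to the left of lens 2 (overall magnification ≈ -0.061).

13.6 cm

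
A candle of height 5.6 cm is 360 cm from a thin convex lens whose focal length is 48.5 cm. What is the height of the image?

1/d_i = 1/f − 1/d_o = 1/(48.50) − 1/(360) = 0.01784, so d_i = 56.05 cm.
m = −d_i/d_o = -0.1557.
|h_i| = |m|·h_o = 0.1557 × 5.6 = 0.872 cm. The image is real, inverted and reduced, on the far side of the lens.

0.872 cm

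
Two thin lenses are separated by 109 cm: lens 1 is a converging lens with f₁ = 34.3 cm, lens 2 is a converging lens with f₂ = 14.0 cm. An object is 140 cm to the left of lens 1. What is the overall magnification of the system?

Lens 1: 1/d_i1 = 1/(34.3) − 1/(140) = 0.02201, so d_i1 = 45.43 cm; m₁ = −d_i1/d_o1 = -0.3245.
d_o2 = 109 − (45.43) = 63.57 cm.
Lens 2: 1/d_i2 = 1/(14.0) − 1/(63.57) = 0.05570, so d_i2 = 17.95 cm; m₂ = −d_i2/d_o2 = -0.2824.
m = m₁·m₂ = (-0.3245)(-0.2824) = +0.0916.

m = +0.0916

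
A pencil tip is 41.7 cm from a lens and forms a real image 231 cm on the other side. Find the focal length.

Real image ⇒ d_i = +231 cm.
1/f = 1/d_o + 1/d_i = 1/(41.7) + 1/(231) = 0.02831, so f = 35.3 cm.
Since f is positive, the lens is converging.

f = 35.3 cm (converging)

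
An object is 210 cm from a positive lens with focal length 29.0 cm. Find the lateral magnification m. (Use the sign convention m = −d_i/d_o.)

1/d_i = 1/f − 1/d_o = 1/(29.00) − 1/(210) = 0.02972, so d_i = 33.65 cm.
m = −d_i/d_o = −(33.65)/(210) = -0.160.
The image is real, inverted and reduced, on the far side of the lens.

m = -0.160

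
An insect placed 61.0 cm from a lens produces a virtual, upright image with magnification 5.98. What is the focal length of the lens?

m = −d_i/d_o ⇒ d_i = −m·d_o = −(+5.98)·(61.0) = -364.8 cm.
1/f = 1/d_o + 1/d_i = 1/(61.0) + 1/(-364.8) = 0.01365, so f = 73.2 cm.
Since f is positive, the lens is converging.

f = 73.2 cm (converging)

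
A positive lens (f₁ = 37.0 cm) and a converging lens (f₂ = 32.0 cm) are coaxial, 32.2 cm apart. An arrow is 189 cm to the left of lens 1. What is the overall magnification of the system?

Lens 1: 1/d_i1 = 1/(37.0) − 1/(189) = 0.02174, so d_i1 = 46.01 cm; m₁ = −d_i1/d_o1 = -0.2434.
d_o2 = 32.2 − (46.01) = -13.81 cm (virtual object).
Lens 2: 1/d_i2 = 1/(32.0) − 1/(-13.81) = 0.1037, so d_i2 = 9.647 cm; m₂ = −d_i2/d_o2 = +0.6985.
m = m₁·m₂ = (-0.2434)(+0.6985) = -0.170.

m = -0.170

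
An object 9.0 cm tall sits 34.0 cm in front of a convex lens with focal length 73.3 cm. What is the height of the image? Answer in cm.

1/d_i = 1/f − 1/d_o = 1/(73.30) − 1/(34.0) = -0.01577, so d_i = -63.41 cm.
m = −d_i/d_o = +1.865.
|h_i| = |m|·h_o = 1.865 × 9.0 = 16.8 cm. The image is virtual, upright and enlarged, on the same side as the object.

16.8 cm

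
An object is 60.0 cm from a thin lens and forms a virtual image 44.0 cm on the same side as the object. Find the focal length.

f = -165 cm (diverging)

Virtual image ⇒ d_i = −44.0 cm.
1/f = 1/d_o + 1/d_i = 1/(60.0) + 1/(-44.0) = -0.006061, so f = -165 cm.
Since f is negative, the thin lens is diverging.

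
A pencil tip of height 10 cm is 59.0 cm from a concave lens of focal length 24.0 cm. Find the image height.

2.89 cm

For a concave lens, f = -24.0 cm.
1/d_i = 1/f − 1/d_o = 1/(-24.00) − 1/(59.0) = -0.05862, so d_i = -17.06 cm.
m = −d_i/d_o = +0.2892.
|h_i| = |m|·h_o = 0.2892 × 10 = 2.89 cm. The image is virtual, upright and reduced, on the same side as the object.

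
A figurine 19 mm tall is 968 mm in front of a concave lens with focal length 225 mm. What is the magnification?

For a concave lens, f = -225 mm.
1/d_i = 1/f − 1/d_o = 1/(-225.0) − 1/(968) = -0.005478, so d_i = -182.6 mm.
m = −d_i/d_o = −(-182.6)/(968) = +0.189.
The image is virtual, upright and reduced, on the same side as the object.

m = +0.189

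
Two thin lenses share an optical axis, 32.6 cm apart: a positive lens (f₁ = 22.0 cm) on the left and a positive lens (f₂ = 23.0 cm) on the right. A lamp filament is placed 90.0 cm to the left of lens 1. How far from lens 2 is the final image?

Lens 1: 1/d_i1 = 1/f₁ − 1/d_o1 = 1/(22.0) − 1/(90.0) = 0.03434, so d_i1 = 29.12 cm.
The intermediate image is 29.12 cm to the right of lens 1, which is 32.6 − (29.12) = 3.480 cm to the left of lens 2, so d_o2 = +3.480 cm.
Lens 2: 1/d_i2 = 1/f₂ − 1/d_o2 = 1/(23.0) − 1/(3.480) = -0.2439, so d_i2 = -4.10 cm.
The final image is virtual, 4.10 cm to the left of lens 2 (overall magnification ≈ -0.38).

4.10 cm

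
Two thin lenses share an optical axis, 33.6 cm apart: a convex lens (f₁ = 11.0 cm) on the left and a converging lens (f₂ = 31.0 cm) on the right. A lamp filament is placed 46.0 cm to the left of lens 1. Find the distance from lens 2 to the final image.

50.0 cm

Lens 1: 1/d_i1 = 1/f₁ − 1/d_o1 = 1/(11.0) − 1/(46.0) = 0.06917, so d_i1 = 14.46 cm.
The intermediate image is 14.46 cm to the right of lens 1, which is 33.6 − (14.46) = 19.14 cm to the left of lens 2, so d_o2 = +19.14 cm.
Lens 2: 1/d_i2 = 1/f₂ − 1/d_o2 = 1/(31.0) − 1/(19.14) = -0.01999, so d_i2 = -50.0 cm.
The final image is virtual, 50.0 cm to the left of lens 2 (overall magnification ≈ -0.82).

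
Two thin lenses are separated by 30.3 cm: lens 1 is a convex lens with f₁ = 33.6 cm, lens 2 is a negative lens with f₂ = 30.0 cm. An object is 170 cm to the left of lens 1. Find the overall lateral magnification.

Lens 1: 1/d_i1 = 1/(33.6) − 1/(170) = 0.02388, so d_i1 = 41.88 cm; m₁ = −d_i1/d_o1 = -0.2464.
d_o2 = 30.3 − (41.88) = -11.58 cm (virtual object).
f₂ = −30.0 cm (diverging).
Lens 2: 1/d_i2 = 1/(-30.0) − 1/(-11.58) = 0.05302, so d_i2 = 18.86 cm; m₂ = −d_i2/d_o2 = +1.629.
m = m₁·m₂ = (-0.2464)(+1.629) = -0.401.

m = -0.401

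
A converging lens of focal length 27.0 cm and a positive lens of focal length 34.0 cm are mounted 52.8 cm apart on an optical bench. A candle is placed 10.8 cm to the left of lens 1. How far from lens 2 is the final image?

65.4 cm

Lens 1: 1/d_i1 = 1/f₁ − 1/d_o1 = 1/(27.0) − 1/(10.8) = -0.05556, so d_i1 = -18.00 cm.
The intermediate image is 18.00 cm to the left of lens 1 (virtual), which is 52.8 − (-18.00) = 70.80 cm to the left of lens 2, so d_o2 = +70.80 cm.
Lens 2: 1/d_i2 = 1/f₂ − 1/d_o2 = 1/(34.0) − 1/(70.80) = 0.01529, so d_i2 = 65.4 cm.
The final image is real, 65.4 cm to the right of lens 2 (overall magnification ≈ -1.5).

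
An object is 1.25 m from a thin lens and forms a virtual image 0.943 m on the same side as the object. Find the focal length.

f = -3.84 m (diverging)

Virtual image ⇒ d_i = −0.943 m.
1/f = 1/d_o + 1/d_i = 1/(1.25) + 1/(-0.943) = -0.2604, so f = -3.84 m.
Since f is negative, the thin lens is diverging.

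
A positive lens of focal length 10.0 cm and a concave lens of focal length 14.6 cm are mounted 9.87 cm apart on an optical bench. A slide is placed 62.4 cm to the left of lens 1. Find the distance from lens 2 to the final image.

Lens 1: 1/d_i1 = 1/f₁ − 1/d_o1 = 1/(10.0) − 1/(62.4) = 0.08397, so d_i1 = 11.91 cm.
The intermediate image is 11.91 cm to the right of lens 1, which lies 2.040 cm to the right of lens 2 — a virtual object — so d_o2 = −2.040 cm.
Lens 2 is diverging, so f₂ = −14.6 cm.
Lens 2: 1/d_i2 = 1/f₂ − 1/d_o2 = 1/(-14.6) − 1/(-2.040) = 0.4217, so d_i2 = 2.37 cm.
The final image is real, 2.37 cm to the right of lens 2 (overall magnification ≈ -0.22).

2.37 cm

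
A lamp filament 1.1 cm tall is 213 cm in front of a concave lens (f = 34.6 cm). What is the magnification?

For a concave lens, f = -34.6 cm.
1/d_i = 1/f − 1/d_o = 1/(-34.60) − 1/(213) = -0.03360, so d_i = -29.76 cm.
m = −d_i/d_o = −(-29.76)/(213) = +0.140.
The image is virtual, upright and reduced, on the same side as the object.

m = +0.140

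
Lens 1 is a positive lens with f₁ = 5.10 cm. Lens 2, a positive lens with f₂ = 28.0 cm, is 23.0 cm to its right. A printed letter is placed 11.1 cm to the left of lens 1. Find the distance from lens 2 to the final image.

Lens 1: 1/d_i1 = 1/f₁ − 1/d_o1 = 1/(5.10) − 1/(11.1) = 0.1060, so d_i1 = 9.435 cm.
The intermediate image is 9.435 cm to the right of lens 1, which is 23.0 − (9.435) = 13.56 cm to the left of lens 2, so d_o2 = +13.56 cm.
Lens 2: 1/d_i2 = 1/f₂ − 1/d_o2 = 1/(28.0) − 1/(13.56) = -0.03803, so d_i2 = -26.3 cm.
The final image is virtual, 26.3 cm to the left of lens 2 (overall magnification ≈ -1.6).

26.3 cm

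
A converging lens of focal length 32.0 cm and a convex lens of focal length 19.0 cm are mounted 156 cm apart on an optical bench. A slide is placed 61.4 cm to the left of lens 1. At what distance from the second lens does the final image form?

Lens 1: 1/d_i1 = 1/f₁ − 1/d_o1 = 1/(32.0) − 1/(61.4) = 0.01496, so d_i1 = 66.83 cm.
The intermediate image is 66.83 cm to the right of lens 1, which is 156 − (66.83) = 89.17 cm to the left of lens 2, so d_o2 = +89.17 cm.
Lens 2: 1/d_i2 = 1/f₂ − 1/d_o2 = 1/(19.0) − 1/(89.17) = 0.04142, so d_i2 = 24.1 cm.
The final image is real, 24.1 cm to the right of lens 2 (overall magnification ≈ 0.29).

24.1 cm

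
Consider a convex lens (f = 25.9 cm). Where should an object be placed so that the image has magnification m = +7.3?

22.4 cm

m = −d_i/d_o ⇒ d_i = −m·d_o.
1/f = 1/d_o + 1/d_i = 1/d_o − 1/(m·d_o) = (1 − 1/m)/d_o, so d_o = f(1 − 1/m) = (25.90)(1 − 1/(+7.3)) = 22.4 cm.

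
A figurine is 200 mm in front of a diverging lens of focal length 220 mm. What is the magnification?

For a diverging lens, f = -220 mm.
1/d_i = 1/f − 1/d_o = 1/(-220.0) − 1/(200) = -0.009545, so d_i = -104.8 mm.
m = −d_i/d_o = −(-104.8)/(200) = +0.524.
The image is virtual, upright and reduced, on the same side as the object.

m = +0.524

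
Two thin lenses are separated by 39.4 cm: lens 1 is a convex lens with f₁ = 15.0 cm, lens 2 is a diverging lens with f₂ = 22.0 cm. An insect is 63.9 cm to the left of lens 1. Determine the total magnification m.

m = -0.161

Lens 1: 1/d_i1 = 1/(15.0) − 1/(63.9) = 0.05102, so d_i1 = 19.60 cm; m₁ = −d_i1/d_o1 = -0.3067.
d_o2 = 39.4 − (19.60) = 19.80 cm.
f₂ = −22.0 cm (diverging).
Lens 2: 1/d_i2 = 1/(-22.0) − 1/(19.80) = -0.09596, so d_i2 = -10.42 cm; m₂ = −d_i2/d_o2 = +0.5263.
m = m₁·m₂ = (-0.3067)(+0.5263) = -0.161.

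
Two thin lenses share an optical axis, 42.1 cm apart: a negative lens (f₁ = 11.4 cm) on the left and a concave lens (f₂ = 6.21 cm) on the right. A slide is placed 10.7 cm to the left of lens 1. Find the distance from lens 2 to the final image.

5.49 cm

Lens 1 is diverging, so f₁ = −11.4 cm.
Lens 1: 1/d_i1 = 1/f₁ − 1/d_o1 = 1/(-11.4) − 1/(10.7) = -0.1812, so d_i1 = -5.519 cm.
The intermediate image is 5.519 cm to the left of lens 1 (virtual), which is 42.1 − (-5.519) = 47.62 cm to the left of lens 2, so d_o2 = +47.62 cm.
Lens 2 is diverging, so f₂ = −6.21 cm.
Lens 2: 1/d_i2 = 1/f₂ − 1/d_o2 = 1/(-6.21) − 1/(47.62) = -0.1820, so d_i2 = -5.49 cm.
The final image is virtual, 5.49 cm to the left of lens 2 (overall magnification ≈ 0.060).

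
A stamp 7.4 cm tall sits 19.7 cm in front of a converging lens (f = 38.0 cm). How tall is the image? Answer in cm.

15.4 cm

1/d_i = 1/f − 1/d_o = 1/(38.00) − 1/(19.7) = -0.02445, so d_i = -40.91 cm.
m = −d_i/d_o = +2.077.
|h_i| = |m|·h_o = 2.077 × 7.4 = 15.4 cm. The image is virtual, upright and enlarged, on the same side as the object.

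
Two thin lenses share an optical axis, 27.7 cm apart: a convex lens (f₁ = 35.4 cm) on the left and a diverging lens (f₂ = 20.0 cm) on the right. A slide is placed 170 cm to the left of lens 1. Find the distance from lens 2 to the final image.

Lens 1: 1/d_i1 = 1/f₁ − 1/d_o1 = 1/(35.4) − 1/(170) = 0.02237, so d_i1 = 44.71 cm.
The intermediate image is 44.71 cm to the right of lens 1, which lies 17.01 cm to the right of lens 2 — a virtual object — so d_o2 = −17.01 cm.
Lens 2 is diverging, so f₂ = −20.0 cm.
Lens 2: 1/d_i2 = 1/f₂ − 1/d_o2 = 1/(-20.0) − 1/(-17.01) = 0.008789, so d_i2 = 114 cm.
The final image is real, 114 cm to the right of lens 2 (overall magnification ≈ -1.8).

114 cm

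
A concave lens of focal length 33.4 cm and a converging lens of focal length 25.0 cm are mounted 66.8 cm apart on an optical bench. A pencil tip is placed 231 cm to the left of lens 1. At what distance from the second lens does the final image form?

Lens 1 is diverging, so f₁ = −33.4 cm.
Lens 1: 1/d_i1 = 1/f₁ − 1/d_o1 = 1/(-33.4) − 1/(231) = -0.03427, so d_i1 = -29.18 cm.
The intermediate image is 29.18 cm to the left of lens 1 (virtual), which is 66.8 − (-29.18) = 95.98 cm to the left of lens 2, so d_o2 = +95.98 cm.
Lens 2: 1/d_i2 = 1/f₂ − 1/d_o2 = 1/(25.0) − 1/(95.98) = 0.02958, so d_i2 = 33.8 cm.
The final image is real, 33.8 cm to the right of lens 2 (overall magnification ≈ -0.044).

33.8 cm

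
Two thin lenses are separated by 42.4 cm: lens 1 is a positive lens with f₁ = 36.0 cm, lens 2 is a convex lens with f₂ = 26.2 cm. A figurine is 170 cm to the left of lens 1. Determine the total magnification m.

Lens 1: 1/d_i1 = 1/(36.0) − 1/(170) = 0.02190, so d_i1 = 45.67 cm; m₁ = −d_i1/d_o1 = -0.2686.
d_o2 = 42.4 − (45.67) = -3.270 cm (virtual object).
Lens 2: 1/d_i2 = 1/(26.2) − 1/(-3.270) = 0.3440, so d_i2 = 2.907 cm; m₂ = −d_i2/d_o2 = +0.8890.
m = m₁·m₂ = (-0.2686)(+0.8890) = -0.239.

m = -0.239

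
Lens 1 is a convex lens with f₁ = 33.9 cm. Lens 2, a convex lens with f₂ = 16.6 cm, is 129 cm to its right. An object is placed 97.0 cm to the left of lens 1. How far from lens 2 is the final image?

Lens 1: 1/d_i1 = 1/f₁ − 1/d_o1 = 1/(33.9) − 1/(97.0) = 0.01919, so d_i1 = 52.11 cm.
The intermediate image is 52.11 cm to the right of lens 1, which is 129 − (52.11) = 76.89 cm to the left of lens 2, so d_o2 = +76.89 cm.
Lens 2: 1/d_i2 = 1/f₂ − 1/d_o2 = 1/(16.6) − 1/(76.89) = 0.04724, so d_i2 = 21.2 cm.
The final image is real, 21.2 cm to the right of lens 2 (overall magnification ≈ 0.15).

21.2 cm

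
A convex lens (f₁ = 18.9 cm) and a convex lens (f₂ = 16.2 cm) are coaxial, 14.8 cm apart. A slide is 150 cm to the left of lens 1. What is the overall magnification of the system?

Lens 1: 1/d_i1 = 1/(18.9) − 1/(150) = 0.04624, so d_i1 = 21.62 cm; m₁ = −d_i1/d_o1 = -0.1441.
d_o2 = 14.8 − (21.62) = -6.820 cm (virtual object).
Lens 2: 1/d_i2 = 1/(16.2) − 1/(-6.820) = 0.2084, so d_i2 = 4.799 cm; m₂ = −d_i2/d_o2 = +0.7037.
m = m₁·m₂ = (-0.1441)(+0.7037) = -0.101.

m = -0.101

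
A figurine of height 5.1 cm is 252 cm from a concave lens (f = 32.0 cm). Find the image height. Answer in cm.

0.575 cm

For a concave lens, f = -32.0 cm.
1/d_i = 1/f − 1/d_o = 1/(-32.00) − 1/(252) = -0.03522, so d_i = -28.39 cm.
m = −d_i/d_o = +0.1127.
|h_i| = |m|·h_o = 0.1127 × 5.1 = 0.575 cm. The image is virtual, upright and reduced, on the same side as the object.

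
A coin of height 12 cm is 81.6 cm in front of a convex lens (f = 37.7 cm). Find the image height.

10.3 cm

1/d_i = 1/f − 1/d_o = 1/(37.70) − 1/(81.6) = 0.01427, so d_i = 70.08 cm.
m = −d_i/d_o = -0.8588.
|h_i| = |m|·h_o = 0.8588 × 12 = 10.3 cm. The image is real, inverted and reduced, on the far side of the lens.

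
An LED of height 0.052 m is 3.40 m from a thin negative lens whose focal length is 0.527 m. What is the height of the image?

0.00698 m

For a negative lens, f = -0.527 m.
1/d_i = 1/f − 1/d_o = 1/(-0.5270) − 1/(3.40) = -2.192, so d_i = -0.4563 m.
m = −d_i/d_o = +0.1342.
|h_i| = |m|·h_o = 0.1342 × 0.052 = 0.00698 m. The image is virtual, upright and reduced, on the same side as the object.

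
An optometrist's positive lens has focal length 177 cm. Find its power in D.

P = +0.565 D

f = 177 cm = 1.77 m.
P = 1/f = 1/(1.77 m) = +0.565 D.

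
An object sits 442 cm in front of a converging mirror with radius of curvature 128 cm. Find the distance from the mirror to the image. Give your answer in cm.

f = R/2 = 128/2 = 64.00 cm.
Mirror equation: 1/q = 1/f − 1/p = 1/(64.00) − 1/(442) = 0.01562 − 0.002262 = 0.01336, so q = 74.8 cm.
The image is real, inverted and reduced, in front of the mirror.

74.8 cm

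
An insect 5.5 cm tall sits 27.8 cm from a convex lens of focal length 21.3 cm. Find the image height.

18.0 cm

1/d_i = 1/f − 1/d_o = 1/(21.30) − 1/(27.8) = 0.01098, so d_i = 91.10 cm.
m = −d_i/d_o = -3.277.
|h_i| = |m|·h_o = 3.277 × 5.5 = 18.0 cm. The image is real, inverted and enlarged, on the far side of the lens.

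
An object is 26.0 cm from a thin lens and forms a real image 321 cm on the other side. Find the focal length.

f = 24.1 cm (converging)

Real image ⇒ d_i = +321 cm.
1/f = 1/d_o + 1/d_i = 1/(26.0) + 1/(321) = 0.04158, so f = 24.1 cm.
Since f is positive, the thin lens is converging.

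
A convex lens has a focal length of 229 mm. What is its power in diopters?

f = 22.9 cm = 0.229 m.
P = 1/f = 1/(0.229 m) = +4.37 D.

P = +4.37 D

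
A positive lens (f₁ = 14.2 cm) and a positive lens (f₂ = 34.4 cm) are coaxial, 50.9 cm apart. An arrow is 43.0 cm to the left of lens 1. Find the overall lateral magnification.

Lens 1: 1/d_i1 = 1/(14.2) − 1/(43.0) = 0.04717, so d_i1 = 21.20 cm; m₁ = −d_i1/d_o1 = -0.4930.
d_o2 = 50.9 − (21.20) = 29.70 cm.
Lens 2: 1/d_i2 = 1/(34.4) − 1/(29.70) = -0.004600, so d_i2 = -217.4 cm; m₂ = −d_i2/d_o2 = +7.319.
m = m₁·m₂ = (-0.4930)(+7.319) = -3.61.

m = -3.61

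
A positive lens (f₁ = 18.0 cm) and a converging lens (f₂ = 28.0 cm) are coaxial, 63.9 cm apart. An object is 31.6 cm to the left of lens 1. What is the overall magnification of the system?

Lens 1: 1/d_i1 = 1/(18.0) − 1/(31.6) = 0.02391, so d_i1 = 41.82 cm; m₁ = −d_i1/d_o1 = -1.323.
d_o2 = 63.9 − (41.82) = 22.08 cm.
Lens 2: 1/d_i2 = 1/(28.0) − 1/(22.08) = -0.009576, so d_i2 = -104.4 cm; m₂ = −d_i2/d_o2 = +4.730.
m = m₁·m₂ = (-1.323)(+4.730) = -6.26.

m = -6.26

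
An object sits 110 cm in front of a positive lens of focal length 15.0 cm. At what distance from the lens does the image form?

Lens equation: 1/v = 1/f − 1/u = 1/(15.00) − 1/(110) = 0.06667 − 0.009091 = 0.05758, so v = 17.4 cm.
The image is real, inverted and reduced, on the far side of the lens.

17.4 cm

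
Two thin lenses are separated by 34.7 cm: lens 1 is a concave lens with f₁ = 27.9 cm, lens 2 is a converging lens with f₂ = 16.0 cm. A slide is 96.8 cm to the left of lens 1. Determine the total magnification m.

m = -0.0887

f₁ = −27.9 cm (diverging).
Lens 1: 1/d_i1 = 1/(-27.9) − 1/(96.8) = -0.04617, so d_i1 = -21.66 cm; m₁ = −d_i1/d_o1 = +0.2238.
d_o2 = 34.7 − (-21.66) = 56.36 cm.
Lens 2: 1/d_i2 = 1/(16.0) − 1/(56.36) = 0.04476, so d_i2 = 22.34 cm; m₂ = −d_i2/d_o2 = -0.3964.
m = m₁·m₂ = (+0.2238)(-0.3964) = -0.0887.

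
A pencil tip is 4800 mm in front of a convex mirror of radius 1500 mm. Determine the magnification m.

f = R/2 = 1500/2 = 750.0 mm; for a convex mirror, f = -750.0 mm.
1/d_i = 1/f − 1/d_o = 1/(-750.0) − 1/(4800) = -0.001542, so d_i = -648.6 mm.
m = −d_i/d_o = −(-648.6)/(4800) = +0.135.
The image is virtual, upright and reduced, behind the mirror.

m = +0.135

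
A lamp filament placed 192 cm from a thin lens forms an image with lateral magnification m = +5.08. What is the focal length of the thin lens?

m = −d_i/d_o ⇒ d_i = −m·d_o = −(+5.08)·(192) = -975.4 cm.
1/f = 1/d_o + 1/d_i = 1/(192) + 1/(-975.4) = 0.004183, so f = 239 cm.
Since f is positive, the thin lens is converging.

f = 239 cm (converging)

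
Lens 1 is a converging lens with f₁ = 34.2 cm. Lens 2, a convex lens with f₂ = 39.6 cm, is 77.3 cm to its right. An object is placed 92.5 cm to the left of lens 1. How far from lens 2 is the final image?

55.1 cm

Lens 1: 1/d_i1 = 1/f₁ − 1/d_o1 = 1/(34.2) − 1/(92.5) = 0.01843, so d_i1 = 54.26 cm.
The intermediate image is 54.26 cm to the right of lens 1, which is 77.3 − (54.26) = 23.04 cm to the left of lens 2, so d_o2 = +23.04 cm.
Lens 2: 1/d_i2 = 1/f₂ − 1/d_o2 = 1/(39.6) − 1/(23.04) = -0.01815, so d_i2 = -55.1 cm.
The final image is virtual, 55.1 cm to the left of lens 2 (overall magnification ≈ -1.4).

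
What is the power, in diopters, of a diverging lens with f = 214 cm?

For a diverging lens, f = −214 cm.
f = -214 cm = -2.14 m.
P = 1/f = 1/(-2.14 m) = -0.467 D.

P = -0.467 D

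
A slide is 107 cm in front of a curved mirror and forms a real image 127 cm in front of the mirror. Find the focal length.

Real image ⇒ d_i = +127 cm.
1/f = 1/d_o + 1/d_i = 1/(107) + 1/(127) = 0.01722, so f = 58.1 cm.
Since f is positive, the curved mirror is concave.

f = 58.1 cm (concave)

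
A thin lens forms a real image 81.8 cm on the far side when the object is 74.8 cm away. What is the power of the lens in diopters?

P = +2.56 D

d_i = +81.8 cm.
1/f = 1/d_o + 1/d_i = 1/(74.8) + 1/(81.8) = 0.02559 cm⁻¹.
f = 39.07 cm = 0.3907 m, so P = 1/f = +2.56 D.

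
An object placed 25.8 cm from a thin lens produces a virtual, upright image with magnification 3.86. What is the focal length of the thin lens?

m = −d_i/d_o ⇒ d_i = −m·d_o = −(+3.86)·(25.8) = -99.59 cm.
1/f = 1/d_o + 1/d_i = 1/(25.8) + 1/(-99.59) = 0.02872, so f = 34.8 cm.
Since f is positive, the thin lens is converging.

f = 34.8 cm (converging)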